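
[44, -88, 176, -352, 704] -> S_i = 44*-2^i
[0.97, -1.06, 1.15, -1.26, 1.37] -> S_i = 0.97*(-1.09)^i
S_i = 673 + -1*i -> [673, 672, 671, 670, 669]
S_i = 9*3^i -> [9, 27, 81, 243, 729]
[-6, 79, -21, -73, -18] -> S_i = Random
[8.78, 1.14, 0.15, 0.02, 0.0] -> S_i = 8.78*0.13^i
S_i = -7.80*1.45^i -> [-7.8, -11.31, -16.4, -23.78, -34.48]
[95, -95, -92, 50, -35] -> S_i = Random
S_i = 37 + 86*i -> [37, 123, 209, 295, 381]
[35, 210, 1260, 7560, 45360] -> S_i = 35*6^i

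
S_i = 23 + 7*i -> [23, 30, 37, 44, 51]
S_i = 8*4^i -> [8, 32, 128, 512, 2048]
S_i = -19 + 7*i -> [-19, -12, -5, 2, 9]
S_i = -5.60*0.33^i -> [-5.6, -1.85, -0.61, -0.2, -0.07]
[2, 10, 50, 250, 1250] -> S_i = 2*5^i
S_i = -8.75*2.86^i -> [-8.75, -25.02, -71.57, -204.69, -585.43]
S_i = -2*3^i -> [-2, -6, -18, -54, -162]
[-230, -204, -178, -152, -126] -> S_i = -230 + 26*i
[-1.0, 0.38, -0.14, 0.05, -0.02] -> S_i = -1.00*(-0.38)^i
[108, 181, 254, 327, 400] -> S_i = 108 + 73*i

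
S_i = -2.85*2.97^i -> [-2.85, -8.46, -25.14, -74.66, -221.75]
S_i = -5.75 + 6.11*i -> [-5.75, 0.36, 6.47, 12.58, 18.69]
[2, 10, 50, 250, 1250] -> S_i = 2*5^i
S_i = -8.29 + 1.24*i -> [-8.29, -7.05, -5.81, -4.57, -3.33]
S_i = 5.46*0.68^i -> [5.46, 3.71, 2.52, 1.72, 1.17]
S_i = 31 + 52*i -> [31, 83, 135, 187, 239]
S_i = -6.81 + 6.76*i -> [-6.81, -0.05, 6.71, 13.47, 20.23]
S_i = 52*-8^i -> [52, -416, 3328, -26624, 212992]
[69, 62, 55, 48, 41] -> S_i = 69 + -7*i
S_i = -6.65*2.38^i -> [-6.65, -15.83, -37.67, -89.65, -213.37]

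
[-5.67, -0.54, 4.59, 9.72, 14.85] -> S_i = -5.67 + 5.13*i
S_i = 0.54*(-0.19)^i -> [0.54, -0.1, 0.02, -0.0, 0.0]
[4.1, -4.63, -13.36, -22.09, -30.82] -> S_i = 4.10 + -8.73*i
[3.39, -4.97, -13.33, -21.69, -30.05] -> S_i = 3.39 + -8.36*i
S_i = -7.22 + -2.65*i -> [-7.22, -9.87, -12.52, -15.17, -17.82]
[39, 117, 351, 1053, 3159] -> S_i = 39*3^i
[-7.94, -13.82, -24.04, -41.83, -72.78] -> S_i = -7.94*1.74^i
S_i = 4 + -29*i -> [4, -25, -54, -83, -112]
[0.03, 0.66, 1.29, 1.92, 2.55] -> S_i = 0.03 + 0.63*i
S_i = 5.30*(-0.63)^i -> [5.3, -3.34, 2.1, -1.33, 0.83]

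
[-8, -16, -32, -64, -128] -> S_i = -8*2^i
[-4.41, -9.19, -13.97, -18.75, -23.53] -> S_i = -4.41 + -4.78*i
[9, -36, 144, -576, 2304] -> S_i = 9*-4^i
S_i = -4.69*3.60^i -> [-4.69, -16.88, -60.78, -218.82, -787.74]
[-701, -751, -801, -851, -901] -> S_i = -701 + -50*i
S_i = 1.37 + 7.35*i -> [1.37, 8.72, 16.07, 23.42, 30.77]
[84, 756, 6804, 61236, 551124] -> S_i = 84*9^i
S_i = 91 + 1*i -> [91, 92, 93, 94, 95]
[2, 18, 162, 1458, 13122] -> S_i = 2*9^i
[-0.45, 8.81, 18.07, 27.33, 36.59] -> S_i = -0.45 + 9.26*i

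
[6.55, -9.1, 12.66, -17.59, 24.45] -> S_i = 6.55*(-1.39)^i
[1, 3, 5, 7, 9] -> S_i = 1 + 2*i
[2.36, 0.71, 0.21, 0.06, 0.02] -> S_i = 2.36*0.30^i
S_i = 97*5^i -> [97, 485, 2425, 12125, 60625]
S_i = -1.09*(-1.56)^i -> [-1.09, 1.7, -2.65, 4.14, -6.46]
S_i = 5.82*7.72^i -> [5.82, 44.93, 346.86, 2677.78, 20672.46]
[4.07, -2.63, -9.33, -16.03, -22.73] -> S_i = 4.07 + -6.70*i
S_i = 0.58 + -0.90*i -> [0.58, -0.32, -1.22, -2.12, -3.02]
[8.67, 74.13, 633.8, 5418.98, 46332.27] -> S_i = 8.67*8.55^i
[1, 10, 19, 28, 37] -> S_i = 1 + 9*i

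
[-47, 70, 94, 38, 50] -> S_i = Random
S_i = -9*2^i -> [-9, -18, -36, -72, -144]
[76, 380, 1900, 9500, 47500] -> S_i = 76*5^i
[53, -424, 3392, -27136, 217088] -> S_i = 53*-8^i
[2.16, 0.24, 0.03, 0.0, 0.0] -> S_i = 2.16*0.11^i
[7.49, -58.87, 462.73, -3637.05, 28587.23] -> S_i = 7.49*(-7.86)^i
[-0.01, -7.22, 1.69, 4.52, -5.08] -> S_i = Random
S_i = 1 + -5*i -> [1, -4, -9, -14, -19]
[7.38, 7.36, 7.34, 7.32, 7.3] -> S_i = 7.38 + -0.02*i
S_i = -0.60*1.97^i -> [-0.6, -1.18, -2.33, -4.59, -9.04]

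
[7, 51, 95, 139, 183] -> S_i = 7 + 44*i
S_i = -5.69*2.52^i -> [-5.69, -14.34, -36.13, -91.06, -229.46]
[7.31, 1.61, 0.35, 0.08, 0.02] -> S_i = 7.31*0.22^i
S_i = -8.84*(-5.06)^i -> [-8.84, 44.73, -226.34, 1145.26, -5795.01]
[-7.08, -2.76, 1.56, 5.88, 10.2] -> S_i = -7.08 + 4.32*i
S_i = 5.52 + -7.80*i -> [5.52, -2.28, -10.08, -17.88, -25.68]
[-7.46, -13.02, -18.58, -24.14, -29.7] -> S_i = -7.46 + -5.56*i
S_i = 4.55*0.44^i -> [4.55, 2.0, 0.88, 0.39, 0.17]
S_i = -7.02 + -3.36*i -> [-7.02, -10.38, -13.74, -17.1, -20.46]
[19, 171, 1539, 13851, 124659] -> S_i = 19*9^i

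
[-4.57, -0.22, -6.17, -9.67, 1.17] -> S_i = Random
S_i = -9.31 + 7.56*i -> [-9.31, -1.75, 5.81, 13.37, 20.93]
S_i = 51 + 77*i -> [51, 128, 205, 282, 359]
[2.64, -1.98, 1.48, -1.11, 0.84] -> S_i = 2.64*(-0.75)^i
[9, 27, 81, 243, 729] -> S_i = 9*3^i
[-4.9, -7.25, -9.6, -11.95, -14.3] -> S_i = -4.90 + -2.35*i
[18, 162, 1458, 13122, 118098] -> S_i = 18*9^i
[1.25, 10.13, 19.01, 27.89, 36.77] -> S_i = 1.25 + 8.88*i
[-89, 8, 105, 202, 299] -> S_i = -89 + 97*i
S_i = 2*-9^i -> [2, -18, 162, -1458, 13122]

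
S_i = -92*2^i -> [-92, -184, -368, -736, -1472]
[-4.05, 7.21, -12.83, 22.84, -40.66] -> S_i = -4.05*(-1.78)^i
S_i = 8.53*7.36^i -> [8.53, 62.78, 462.07, 3400.81, 25029.97]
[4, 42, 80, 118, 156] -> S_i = 4 + 38*i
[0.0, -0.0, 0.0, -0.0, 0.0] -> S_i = 0.00*(-6.56)^i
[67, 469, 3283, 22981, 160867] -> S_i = 67*7^i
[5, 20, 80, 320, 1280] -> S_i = 5*4^i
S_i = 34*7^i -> [34, 238, 1666, 11662, 81634]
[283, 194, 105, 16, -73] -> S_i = 283 + -89*i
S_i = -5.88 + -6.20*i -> [-5.88, -12.08, -18.28, -24.48, -30.68]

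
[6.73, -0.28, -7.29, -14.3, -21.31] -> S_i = 6.73 + -7.01*i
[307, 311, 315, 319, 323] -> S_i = 307 + 4*i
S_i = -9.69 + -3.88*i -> [-9.69, -13.57, -17.45, -21.33, -25.21]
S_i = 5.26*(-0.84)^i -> [5.26, -4.42, 3.71, -3.12, 2.62]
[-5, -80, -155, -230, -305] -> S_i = -5 + -75*i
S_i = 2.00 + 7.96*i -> [2.0, 9.96, 17.92, 25.88, 33.84]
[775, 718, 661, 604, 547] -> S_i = 775 + -57*i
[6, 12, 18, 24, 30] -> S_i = 6 + 6*i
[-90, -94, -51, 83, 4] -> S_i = Random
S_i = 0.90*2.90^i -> [0.9, 2.61, 7.57, 21.95, 63.66]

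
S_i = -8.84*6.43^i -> [-8.84, -56.84, -365.49, -2350.09, -15111.1]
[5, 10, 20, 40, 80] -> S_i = 5*2^i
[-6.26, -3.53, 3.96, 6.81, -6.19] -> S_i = Random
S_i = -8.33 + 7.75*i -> [-8.33, -0.58, 7.17, 14.92, 22.67]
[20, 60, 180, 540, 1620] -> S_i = 20*3^i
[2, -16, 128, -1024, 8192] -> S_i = 2*-8^i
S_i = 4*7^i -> [4, 28, 196, 1372, 9604]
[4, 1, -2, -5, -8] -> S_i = 4 + -3*i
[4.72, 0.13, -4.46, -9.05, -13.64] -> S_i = 4.72 + -4.59*i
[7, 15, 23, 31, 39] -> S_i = 7 + 8*i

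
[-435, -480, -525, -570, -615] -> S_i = -435 + -45*i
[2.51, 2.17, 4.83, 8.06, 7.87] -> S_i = Random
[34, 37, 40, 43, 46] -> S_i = 34 + 3*i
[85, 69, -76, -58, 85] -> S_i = Random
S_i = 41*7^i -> [41, 287, 2009, 14063, 98441]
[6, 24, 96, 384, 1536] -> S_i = 6*4^i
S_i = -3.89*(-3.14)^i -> [-3.89, 12.21, -38.35, 120.43, -378.15]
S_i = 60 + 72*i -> [60, 132, 204, 276, 348]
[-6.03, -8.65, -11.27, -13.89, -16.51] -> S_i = -6.03 + -2.62*i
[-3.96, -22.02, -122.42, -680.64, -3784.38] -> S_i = -3.96*5.56^i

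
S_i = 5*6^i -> [5, 30, 180, 1080, 6480]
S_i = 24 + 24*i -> [24, 48, 72, 96, 120]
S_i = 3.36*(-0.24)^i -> [3.36, -0.81, 0.19, -0.05, 0.01]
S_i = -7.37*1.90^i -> [-7.37, -14.0, -26.61, -50.55, -96.05]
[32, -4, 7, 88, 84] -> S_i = Random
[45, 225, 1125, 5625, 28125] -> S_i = 45*5^i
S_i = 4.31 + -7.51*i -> [4.31, -3.2, -10.71, -18.22, -25.73]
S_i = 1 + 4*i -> [1, 5, 9, 13, 17]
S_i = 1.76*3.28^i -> [1.76, 5.77, 18.93, 62.11, 203.71]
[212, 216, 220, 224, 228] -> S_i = 212 + 4*i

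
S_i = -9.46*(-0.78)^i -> [-9.46, 7.38, -5.76, 4.49, -3.5]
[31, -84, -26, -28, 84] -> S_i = Random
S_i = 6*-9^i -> [6, -54, 486, -4374, 39366]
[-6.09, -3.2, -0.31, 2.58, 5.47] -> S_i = -6.09 + 2.89*i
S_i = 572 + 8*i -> [572, 580, 588, 596, 604]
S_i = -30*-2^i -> [-30, 60, -120, 240, -480]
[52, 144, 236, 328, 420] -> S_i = 52 + 92*i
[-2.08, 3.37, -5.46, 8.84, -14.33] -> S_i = -2.08*(-1.62)^i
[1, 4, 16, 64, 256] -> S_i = 1*4^i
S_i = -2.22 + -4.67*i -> [-2.22, -6.89, -11.56, -16.23, -20.9]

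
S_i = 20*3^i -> [20, 60, 180, 540, 1620]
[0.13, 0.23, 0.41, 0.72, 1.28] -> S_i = 0.13*1.77^i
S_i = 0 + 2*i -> [0, 2, 4, 6, 8]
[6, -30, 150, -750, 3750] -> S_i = 6*-5^i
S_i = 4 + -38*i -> [4, -34, -72, -110, -148]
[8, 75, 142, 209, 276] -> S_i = 8 + 67*i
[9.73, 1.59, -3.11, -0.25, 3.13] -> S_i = Random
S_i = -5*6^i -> [-5, -30, -180, -1080, -6480]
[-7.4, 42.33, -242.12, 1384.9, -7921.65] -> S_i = -7.40*(-5.72)^i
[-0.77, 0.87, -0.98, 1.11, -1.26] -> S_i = -0.77*(-1.13)^i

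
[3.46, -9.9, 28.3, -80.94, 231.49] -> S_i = 3.46*(-2.86)^i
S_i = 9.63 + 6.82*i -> [9.63, 16.45, 23.27, 30.09, 36.91]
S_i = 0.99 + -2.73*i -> [0.99, -1.74, -4.47, -7.2, -9.93]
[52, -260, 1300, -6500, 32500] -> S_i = 52*-5^i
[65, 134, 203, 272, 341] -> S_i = 65 + 69*i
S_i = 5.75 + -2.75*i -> [5.75, 3.0, 0.25, -2.5, -5.25]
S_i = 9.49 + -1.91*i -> [9.49, 7.58, 5.67, 3.76, 1.85]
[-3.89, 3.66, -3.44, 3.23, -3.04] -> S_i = -3.89*(-0.94)^i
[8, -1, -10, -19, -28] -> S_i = 8 + -9*i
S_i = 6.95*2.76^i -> [6.95, 19.18, 52.94, 146.12, 403.29]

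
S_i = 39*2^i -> [39, 78, 156, 312, 624]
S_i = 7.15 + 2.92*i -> [7.15, 10.07, 12.99, 15.91, 18.83]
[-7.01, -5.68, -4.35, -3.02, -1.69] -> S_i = -7.01 + 1.33*i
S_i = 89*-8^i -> [89, -712, 5696, -45568, 364544]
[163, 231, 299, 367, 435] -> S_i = 163 + 68*i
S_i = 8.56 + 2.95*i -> [8.56, 11.51, 14.46, 17.41, 20.36]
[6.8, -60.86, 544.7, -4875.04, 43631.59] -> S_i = 6.80*(-8.95)^i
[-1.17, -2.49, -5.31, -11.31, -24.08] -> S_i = -1.17*2.13^i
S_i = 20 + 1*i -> [20, 21, 22, 23, 24]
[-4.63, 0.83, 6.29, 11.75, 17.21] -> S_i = -4.63 + 5.46*i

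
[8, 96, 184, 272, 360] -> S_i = 8 + 88*i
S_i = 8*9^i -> [8, 72, 648, 5832, 52488]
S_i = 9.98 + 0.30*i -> [9.98, 10.28, 10.58, 10.88, 11.18]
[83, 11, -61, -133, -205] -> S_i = 83 + -72*i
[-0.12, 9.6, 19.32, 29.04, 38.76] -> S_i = -0.12 + 9.72*i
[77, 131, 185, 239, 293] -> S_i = 77 + 54*i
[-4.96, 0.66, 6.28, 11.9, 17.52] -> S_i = -4.96 + 5.62*i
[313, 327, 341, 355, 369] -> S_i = 313 + 14*i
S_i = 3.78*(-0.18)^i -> [3.78, -0.68, 0.12, -0.02, 0.0]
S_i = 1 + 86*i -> [1, 87, 173, 259, 345]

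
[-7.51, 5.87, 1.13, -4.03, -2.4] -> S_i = Random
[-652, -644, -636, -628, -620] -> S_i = -652 + 8*i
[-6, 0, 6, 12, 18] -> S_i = -6 + 6*i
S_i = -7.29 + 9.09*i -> [-7.29, 1.8, 10.89, 19.98, 29.07]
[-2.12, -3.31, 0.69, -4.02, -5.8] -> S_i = Random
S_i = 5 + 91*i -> [5, 96, 187, 278, 369]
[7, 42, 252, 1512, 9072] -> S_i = 7*6^i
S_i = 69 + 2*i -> [69, 71, 73, 75, 77]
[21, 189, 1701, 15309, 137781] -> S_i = 21*9^i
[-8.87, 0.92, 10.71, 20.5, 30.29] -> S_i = -8.87 + 9.79*i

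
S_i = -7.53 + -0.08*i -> [-7.53, -7.61, -7.69, -7.77, -7.85]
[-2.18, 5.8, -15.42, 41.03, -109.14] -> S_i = -2.18*(-2.66)^i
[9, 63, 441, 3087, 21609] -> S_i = 9*7^i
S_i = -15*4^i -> [-15, -60, -240, -960, -3840]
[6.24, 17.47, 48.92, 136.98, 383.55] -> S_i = 6.24*2.80^i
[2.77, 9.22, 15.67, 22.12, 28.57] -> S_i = 2.77 + 6.45*i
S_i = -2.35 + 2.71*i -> [-2.35, 0.36, 3.07, 5.78, 8.49]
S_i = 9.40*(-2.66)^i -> [9.4, -25.0, 66.51, -176.92, 470.6]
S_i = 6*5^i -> [6, 30, 150, 750, 3750]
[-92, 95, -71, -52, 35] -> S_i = Random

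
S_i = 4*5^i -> [4, 20, 100, 500, 2500]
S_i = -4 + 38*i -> [-4, 34, 72, 110, 148]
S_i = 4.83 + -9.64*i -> [4.83, -4.81, -14.45, -24.09, -33.73]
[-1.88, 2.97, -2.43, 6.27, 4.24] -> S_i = Random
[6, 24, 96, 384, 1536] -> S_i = 6*4^i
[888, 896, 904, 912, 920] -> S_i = 888 + 8*i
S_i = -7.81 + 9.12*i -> [-7.81, 1.31, 10.43, 19.55, 28.67]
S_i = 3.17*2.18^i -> [3.17, 6.91, 15.07, 32.84, 71.6]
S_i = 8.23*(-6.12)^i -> [8.23, -50.37, 308.25, -1886.49, 11545.31]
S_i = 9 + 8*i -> [9, 17, 25, 33, 41]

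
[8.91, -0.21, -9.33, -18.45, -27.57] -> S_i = 8.91 + -9.12*i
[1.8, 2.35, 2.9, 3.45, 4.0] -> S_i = 1.80 + 0.55*i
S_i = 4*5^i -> [4, 20, 100, 500, 2500]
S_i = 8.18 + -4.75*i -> [8.18, 3.43, -1.32, -6.07, -10.82]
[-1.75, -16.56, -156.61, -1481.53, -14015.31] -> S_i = -1.75*9.46^i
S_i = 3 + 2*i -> [3, 5, 7, 9, 11]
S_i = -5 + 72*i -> [-5, 67, 139, 211, 283]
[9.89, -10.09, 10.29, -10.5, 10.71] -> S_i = 9.89*(-1.02)^i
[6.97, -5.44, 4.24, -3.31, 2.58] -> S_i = 6.97*(-0.78)^i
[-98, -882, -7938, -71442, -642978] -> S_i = -98*9^i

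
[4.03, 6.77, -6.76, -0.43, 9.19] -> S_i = Random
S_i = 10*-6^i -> [10, -60, 360, -2160, 12960]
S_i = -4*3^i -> [-4, -12, -36, -108, -324]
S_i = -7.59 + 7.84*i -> [-7.59, 0.25, 8.09, 15.93, 23.77]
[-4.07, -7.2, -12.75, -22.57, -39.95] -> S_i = -4.07*1.77^i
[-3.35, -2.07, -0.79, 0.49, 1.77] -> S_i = -3.35 + 1.28*i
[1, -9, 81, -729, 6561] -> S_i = 1*-9^i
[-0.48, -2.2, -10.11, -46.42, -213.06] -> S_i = -0.48*4.59^i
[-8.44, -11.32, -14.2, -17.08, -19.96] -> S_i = -8.44 + -2.88*i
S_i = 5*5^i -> [5, 25, 125, 625, 3125]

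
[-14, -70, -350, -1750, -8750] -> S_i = -14*5^i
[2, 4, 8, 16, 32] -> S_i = 2*2^i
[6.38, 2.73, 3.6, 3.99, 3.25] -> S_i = Random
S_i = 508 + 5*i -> [508, 513, 518, 523, 528]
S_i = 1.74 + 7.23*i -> [1.74, 8.97, 16.2, 23.43, 30.66]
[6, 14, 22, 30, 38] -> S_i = 6 + 8*i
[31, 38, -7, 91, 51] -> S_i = Random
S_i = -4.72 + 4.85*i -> [-4.72, 0.13, 4.98, 9.83, 14.68]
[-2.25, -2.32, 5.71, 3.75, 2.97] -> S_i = Random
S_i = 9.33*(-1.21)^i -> [9.33, -11.29, 13.66, -16.53, 20.0]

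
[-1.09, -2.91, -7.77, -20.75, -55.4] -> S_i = -1.09*2.67^i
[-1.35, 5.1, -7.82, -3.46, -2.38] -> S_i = Random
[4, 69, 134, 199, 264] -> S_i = 4 + 65*i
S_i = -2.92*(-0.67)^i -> [-2.92, 1.96, -1.31, 0.88, -0.59]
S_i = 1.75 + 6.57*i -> [1.75, 8.32, 14.89, 21.46, 28.03]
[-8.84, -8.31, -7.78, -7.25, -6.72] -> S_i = -8.84 + 0.53*i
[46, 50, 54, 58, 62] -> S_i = 46 + 4*i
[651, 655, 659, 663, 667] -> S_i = 651 + 4*i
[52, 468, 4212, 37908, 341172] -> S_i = 52*9^i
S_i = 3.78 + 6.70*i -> [3.78, 10.48, 17.18, 23.88, 30.58]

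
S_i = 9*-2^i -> [9, -18, 36, -72, 144]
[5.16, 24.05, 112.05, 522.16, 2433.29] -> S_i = 5.16*4.66^i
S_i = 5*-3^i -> [5, -15, 45, -135, 405]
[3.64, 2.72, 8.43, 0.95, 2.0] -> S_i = Random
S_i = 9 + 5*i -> [9, 14, 19, 24, 29]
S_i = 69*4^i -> [69, 276, 1104, 4416, 17664]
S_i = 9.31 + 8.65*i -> [9.31, 17.96, 26.61, 35.26, 43.91]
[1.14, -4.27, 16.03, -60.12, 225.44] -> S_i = 1.14*(-3.75)^i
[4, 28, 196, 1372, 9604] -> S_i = 4*7^i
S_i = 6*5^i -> [6, 30, 150, 750, 3750]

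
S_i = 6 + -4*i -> [6, 2, -2, -6, -10]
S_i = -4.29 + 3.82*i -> [-4.29, -0.47, 3.35, 7.17, 10.99]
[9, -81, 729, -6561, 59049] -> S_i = 9*-9^i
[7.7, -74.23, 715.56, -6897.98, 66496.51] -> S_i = 7.70*(-9.64)^i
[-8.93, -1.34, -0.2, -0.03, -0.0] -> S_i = -8.93*0.15^i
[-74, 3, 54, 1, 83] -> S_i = Random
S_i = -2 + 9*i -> [-2, 7, 16, 25, 34]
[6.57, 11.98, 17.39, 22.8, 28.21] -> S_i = 6.57 + 5.41*i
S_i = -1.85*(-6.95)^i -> [-1.85, 12.86, -89.36, 621.05, -4316.29]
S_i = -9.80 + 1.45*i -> [-9.8, -8.35, -6.9, -5.45, -4.0]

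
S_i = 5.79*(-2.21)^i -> [5.79, -12.8, 28.28, -62.5, 138.12]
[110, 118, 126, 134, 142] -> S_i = 110 + 8*i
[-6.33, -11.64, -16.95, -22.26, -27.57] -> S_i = -6.33 + -5.31*i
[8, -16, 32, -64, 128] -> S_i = 8*-2^i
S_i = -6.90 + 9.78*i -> [-6.9, 2.88, 12.66, 22.44, 32.22]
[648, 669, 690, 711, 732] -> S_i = 648 + 21*i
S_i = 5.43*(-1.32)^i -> [5.43, -7.17, 9.46, -12.49, 16.49]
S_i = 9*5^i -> [9, 45, 225, 1125, 5625]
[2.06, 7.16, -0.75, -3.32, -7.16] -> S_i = Random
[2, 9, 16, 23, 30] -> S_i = 2 + 7*i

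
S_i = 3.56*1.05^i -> [3.56, 3.74, 3.92, 4.12, 4.33]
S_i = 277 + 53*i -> [277, 330, 383, 436, 489]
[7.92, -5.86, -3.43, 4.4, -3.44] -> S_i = Random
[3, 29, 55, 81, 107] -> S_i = 3 + 26*i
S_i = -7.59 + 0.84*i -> [-7.59, -6.75, -5.91, -5.07, -4.23]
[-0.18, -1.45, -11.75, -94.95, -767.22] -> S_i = -0.18*8.08^i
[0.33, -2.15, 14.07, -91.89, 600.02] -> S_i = 0.33*(-6.53)^i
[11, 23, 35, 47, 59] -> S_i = 11 + 12*i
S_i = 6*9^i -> [6, 54, 486, 4374, 39366]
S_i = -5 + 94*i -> [-5, 89, 183, 277, 371]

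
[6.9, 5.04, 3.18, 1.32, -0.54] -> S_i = 6.90 + -1.86*i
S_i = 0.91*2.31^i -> [0.91, 2.1, 4.86, 11.22, 25.91]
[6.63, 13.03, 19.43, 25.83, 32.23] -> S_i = 6.63 + 6.40*i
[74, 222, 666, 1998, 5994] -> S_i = 74*3^i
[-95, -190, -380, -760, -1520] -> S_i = -95*2^i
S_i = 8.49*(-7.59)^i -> [8.49, -64.44, 489.09, -3712.21, 28175.71]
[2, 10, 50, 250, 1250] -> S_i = 2*5^i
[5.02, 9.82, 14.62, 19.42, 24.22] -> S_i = 5.02 + 4.80*i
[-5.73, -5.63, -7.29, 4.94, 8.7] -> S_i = Random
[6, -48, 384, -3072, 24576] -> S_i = 6*-8^i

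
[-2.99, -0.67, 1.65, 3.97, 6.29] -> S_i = -2.99 + 2.32*i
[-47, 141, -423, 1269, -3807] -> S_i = -47*-3^i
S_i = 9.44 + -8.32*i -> [9.44, 1.12, -7.2, -15.52, -23.84]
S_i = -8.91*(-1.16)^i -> [-8.91, 10.34, -11.99, 13.91, -16.13]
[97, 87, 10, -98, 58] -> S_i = Random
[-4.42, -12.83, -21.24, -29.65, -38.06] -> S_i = -4.42 + -8.41*i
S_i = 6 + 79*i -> [6, 85, 164, 243, 322]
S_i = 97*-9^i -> [97, -873, 7857, -70713, 636417]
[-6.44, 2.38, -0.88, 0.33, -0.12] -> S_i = -6.44*(-0.37)^i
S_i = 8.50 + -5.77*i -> [8.5, 2.73, -3.04, -8.81, -14.58]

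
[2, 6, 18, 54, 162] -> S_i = 2*3^i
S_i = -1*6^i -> [-1, -6, -36, -216, -1296]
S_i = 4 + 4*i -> [4, 8, 12, 16, 20]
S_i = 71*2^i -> [71, 142, 284, 568, 1136]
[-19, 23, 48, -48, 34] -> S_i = Random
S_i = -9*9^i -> [-9, -81, -729, -6561, -59049]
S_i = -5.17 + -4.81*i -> [-5.17, -9.98, -14.79, -19.6, -24.41]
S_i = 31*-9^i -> [31, -279, 2511, -22599, 203391]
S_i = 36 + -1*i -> [36, 35, 34, 33, 32]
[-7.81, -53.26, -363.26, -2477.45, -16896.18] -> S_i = -7.81*6.82^i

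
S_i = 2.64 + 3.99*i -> [2.64, 6.63, 10.62, 14.61, 18.6]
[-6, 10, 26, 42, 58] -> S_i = -6 + 16*i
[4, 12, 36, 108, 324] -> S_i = 4*3^i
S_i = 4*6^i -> [4, 24, 144, 864, 5184]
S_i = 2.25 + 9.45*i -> [2.25, 11.7, 21.15, 30.6, 40.05]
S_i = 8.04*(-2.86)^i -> [8.04, -22.99, 65.76, -188.08, 537.92]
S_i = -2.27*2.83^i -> [-2.27, -6.42, -18.18, -51.45, -145.6]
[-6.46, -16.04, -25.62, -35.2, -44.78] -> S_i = -6.46 + -9.58*i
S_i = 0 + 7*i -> [0, 7, 14, 21, 28]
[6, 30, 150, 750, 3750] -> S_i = 6*5^i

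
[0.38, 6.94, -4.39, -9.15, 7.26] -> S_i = Random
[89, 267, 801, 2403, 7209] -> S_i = 89*3^i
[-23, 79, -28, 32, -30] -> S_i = Random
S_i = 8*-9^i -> [8, -72, 648, -5832, 52488]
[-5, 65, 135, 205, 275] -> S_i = -5 + 70*i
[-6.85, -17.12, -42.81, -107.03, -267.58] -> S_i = -6.85*2.50^i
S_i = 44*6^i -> [44, 264, 1584, 9504, 57024]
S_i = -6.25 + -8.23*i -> [-6.25, -14.48, -22.71, -30.94, -39.17]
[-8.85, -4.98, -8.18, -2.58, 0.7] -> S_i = Random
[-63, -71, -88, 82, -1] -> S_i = Random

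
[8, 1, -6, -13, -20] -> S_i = 8 + -7*i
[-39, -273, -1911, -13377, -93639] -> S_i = -39*7^i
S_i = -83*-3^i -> [-83, 249, -747, 2241, -6723]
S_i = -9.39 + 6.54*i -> [-9.39, -2.85, 3.69, 10.23, 16.77]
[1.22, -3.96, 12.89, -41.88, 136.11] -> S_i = 1.22*(-3.25)^i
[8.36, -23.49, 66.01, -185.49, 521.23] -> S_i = 8.36*(-2.81)^i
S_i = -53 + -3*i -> [-53, -56, -59, -62, -65]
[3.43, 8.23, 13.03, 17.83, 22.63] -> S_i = 3.43 + 4.80*i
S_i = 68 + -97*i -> [68, -29, -126, -223, -320]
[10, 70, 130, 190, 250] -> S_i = 10 + 60*i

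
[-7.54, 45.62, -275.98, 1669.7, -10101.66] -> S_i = -7.54*(-6.05)^i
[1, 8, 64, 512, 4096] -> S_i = 1*8^i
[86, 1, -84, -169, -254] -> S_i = 86 + -85*i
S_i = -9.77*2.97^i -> [-9.77, -29.02, -86.18, -255.96, -760.19]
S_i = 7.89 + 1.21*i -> [7.89, 9.1, 10.31, 11.52, 12.73]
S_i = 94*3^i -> [94, 282, 846, 2538, 7614]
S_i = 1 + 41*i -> [1, 42, 83, 124, 165]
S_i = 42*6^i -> [42, 252, 1512, 9072, 54432]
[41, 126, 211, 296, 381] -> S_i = 41 + 85*i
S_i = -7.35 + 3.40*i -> [-7.35, -3.95, -0.55, 2.85, 6.25]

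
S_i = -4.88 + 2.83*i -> [-4.88, -2.05, 0.78, 3.61, 6.44]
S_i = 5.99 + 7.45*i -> [5.99, 13.44, 20.89, 28.34, 35.79]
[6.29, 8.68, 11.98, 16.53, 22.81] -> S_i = 6.29*1.38^i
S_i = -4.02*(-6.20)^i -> [-4.02, 24.92, -154.53, 958.08, -5940.09]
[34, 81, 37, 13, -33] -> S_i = Random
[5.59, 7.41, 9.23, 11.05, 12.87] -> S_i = 5.59 + 1.82*i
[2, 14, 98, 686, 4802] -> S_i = 2*7^i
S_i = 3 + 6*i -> [3, 9, 15, 21, 27]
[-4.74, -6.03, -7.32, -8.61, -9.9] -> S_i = -4.74 + -1.29*i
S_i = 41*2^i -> [41, 82, 164, 328, 656]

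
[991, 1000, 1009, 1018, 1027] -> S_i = 991 + 9*i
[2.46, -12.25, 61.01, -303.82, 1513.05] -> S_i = 2.46*(-4.98)^i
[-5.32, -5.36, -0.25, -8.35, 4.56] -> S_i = Random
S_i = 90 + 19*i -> [90, 109, 128, 147, 166]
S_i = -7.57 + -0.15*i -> [-7.57, -7.72, -7.87, -8.02, -8.17]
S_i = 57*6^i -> [57, 342, 2052, 12312, 73872]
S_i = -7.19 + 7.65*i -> [-7.19, 0.46, 8.11, 15.76, 23.41]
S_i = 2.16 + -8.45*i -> [2.16, -6.29, -14.74, -23.19, -31.64]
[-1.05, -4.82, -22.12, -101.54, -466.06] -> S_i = -1.05*4.59^i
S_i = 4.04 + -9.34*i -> [4.04, -5.3, -14.64, -23.98, -33.32]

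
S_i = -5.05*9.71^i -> [-5.05, -49.04, -476.13, -4623.27, -44891.93]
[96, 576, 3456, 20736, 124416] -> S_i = 96*6^i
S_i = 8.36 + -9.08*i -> [8.36, -0.72, -9.8, -18.88, -27.96]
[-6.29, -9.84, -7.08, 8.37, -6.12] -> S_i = Random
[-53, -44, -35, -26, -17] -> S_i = -53 + 9*i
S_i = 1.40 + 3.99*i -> [1.4, 5.39, 9.38, 13.37, 17.36]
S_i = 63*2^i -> [63, 126, 252, 504, 1008]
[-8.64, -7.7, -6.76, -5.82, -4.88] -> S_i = -8.64 + 0.94*i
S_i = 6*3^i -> [6, 18, 54, 162, 486]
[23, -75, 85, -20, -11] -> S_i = Random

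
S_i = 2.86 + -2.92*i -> [2.86, -0.06, -2.98, -5.9, -8.82]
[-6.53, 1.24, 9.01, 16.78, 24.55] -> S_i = -6.53 + 7.77*i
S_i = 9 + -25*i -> [9, -16, -41, -66, -91]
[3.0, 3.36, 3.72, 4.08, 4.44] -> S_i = 3.00 + 0.36*i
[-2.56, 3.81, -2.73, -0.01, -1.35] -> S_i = Random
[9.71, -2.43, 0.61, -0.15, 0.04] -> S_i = 9.71*(-0.25)^i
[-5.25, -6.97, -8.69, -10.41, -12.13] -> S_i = -5.25 + -1.72*i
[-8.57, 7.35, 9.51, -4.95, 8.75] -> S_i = Random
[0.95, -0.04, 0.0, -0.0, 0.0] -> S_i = 0.95*(-0.04)^i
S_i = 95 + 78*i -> [95, 173, 251, 329, 407]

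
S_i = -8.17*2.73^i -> [-8.17, -22.3, -60.89, -166.23, -453.81]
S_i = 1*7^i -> [1, 7, 49, 343, 2401]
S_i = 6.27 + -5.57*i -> [6.27, 0.7, -4.87, -10.44, -16.01]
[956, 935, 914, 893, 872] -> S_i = 956 + -21*i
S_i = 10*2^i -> [10, 20, 40, 80, 160]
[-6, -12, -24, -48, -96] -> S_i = -6*2^i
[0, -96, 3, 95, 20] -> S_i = Random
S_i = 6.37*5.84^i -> [6.37, 37.2, 217.25, 1268.76, 7409.53]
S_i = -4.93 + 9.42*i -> [-4.93, 4.49, 13.91, 23.33, 32.75]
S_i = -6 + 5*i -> [-6, -1, 4, 9, 14]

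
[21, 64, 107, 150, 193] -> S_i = 21 + 43*i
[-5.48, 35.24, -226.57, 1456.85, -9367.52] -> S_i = -5.48*(-6.43)^i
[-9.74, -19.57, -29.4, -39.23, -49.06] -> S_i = -9.74 + -9.83*i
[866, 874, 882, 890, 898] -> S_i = 866 + 8*i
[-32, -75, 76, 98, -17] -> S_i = Random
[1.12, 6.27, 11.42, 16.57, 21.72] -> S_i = 1.12 + 5.15*i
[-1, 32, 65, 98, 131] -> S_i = -1 + 33*i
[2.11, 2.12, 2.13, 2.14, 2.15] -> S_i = 2.11 + 0.01*i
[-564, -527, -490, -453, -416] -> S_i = -564 + 37*i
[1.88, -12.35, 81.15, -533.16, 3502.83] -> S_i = 1.88*(-6.57)^i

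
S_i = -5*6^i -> [-5, -30, -180, -1080, -6480]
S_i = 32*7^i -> [32, 224, 1568, 10976, 76832]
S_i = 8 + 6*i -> [8, 14, 20, 26, 32]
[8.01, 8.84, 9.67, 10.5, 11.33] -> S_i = 8.01 + 0.83*i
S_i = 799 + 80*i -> [799, 879, 959, 1039, 1119]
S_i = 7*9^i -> [7, 63, 567, 5103, 45927]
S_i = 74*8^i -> [74, 592, 4736, 37888, 303104]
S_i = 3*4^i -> [3, 12, 48, 192, 768]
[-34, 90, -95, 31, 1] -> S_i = Random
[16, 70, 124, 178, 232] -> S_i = 16 + 54*i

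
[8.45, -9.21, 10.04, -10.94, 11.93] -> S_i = 8.45*(-1.09)^i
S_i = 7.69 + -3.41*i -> [7.69, 4.28, 0.87, -2.54, -5.95]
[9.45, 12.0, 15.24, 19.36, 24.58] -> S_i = 9.45*1.27^i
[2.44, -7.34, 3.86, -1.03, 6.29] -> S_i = Random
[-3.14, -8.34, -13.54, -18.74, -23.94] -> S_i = -3.14 + -5.20*i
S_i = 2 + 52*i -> [2, 54, 106, 158, 210]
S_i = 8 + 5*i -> [8, 13, 18, 23, 28]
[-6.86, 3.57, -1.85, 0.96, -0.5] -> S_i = -6.86*(-0.52)^i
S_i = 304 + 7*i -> [304, 311, 318, 325, 332]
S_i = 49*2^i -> [49, 98, 196, 392, 784]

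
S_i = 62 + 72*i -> [62, 134, 206, 278, 350]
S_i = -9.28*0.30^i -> [-9.28, -2.78, -0.84, -0.25, -0.08]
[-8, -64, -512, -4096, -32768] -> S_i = -8*8^i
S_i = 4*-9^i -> [4, -36, 324, -2916, 26244]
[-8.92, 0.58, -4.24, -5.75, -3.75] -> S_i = Random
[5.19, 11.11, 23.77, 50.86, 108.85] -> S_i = 5.19*2.14^i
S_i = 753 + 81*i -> [753, 834, 915, 996, 1077]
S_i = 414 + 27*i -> [414, 441, 468, 495, 522]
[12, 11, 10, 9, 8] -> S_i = 12 + -1*i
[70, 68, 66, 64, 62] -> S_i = 70 + -2*i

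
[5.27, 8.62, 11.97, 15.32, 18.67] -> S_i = 5.27 + 3.35*i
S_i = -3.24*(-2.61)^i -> [-3.24, 8.46, -22.07, 57.61, -150.35]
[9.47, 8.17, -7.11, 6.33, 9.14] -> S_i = Random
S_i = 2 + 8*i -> [2, 10, 18, 26, 34]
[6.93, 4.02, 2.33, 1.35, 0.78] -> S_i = 6.93*0.58^i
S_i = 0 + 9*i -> [0, 9, 18, 27, 36]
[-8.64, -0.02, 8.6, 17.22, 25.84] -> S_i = -8.64 + 8.62*i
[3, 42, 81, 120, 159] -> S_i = 3 + 39*i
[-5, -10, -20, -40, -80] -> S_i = -5*2^i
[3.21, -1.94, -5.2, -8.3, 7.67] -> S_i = Random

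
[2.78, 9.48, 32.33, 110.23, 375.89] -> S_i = 2.78*3.41^i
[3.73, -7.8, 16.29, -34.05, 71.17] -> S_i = 3.73*(-2.09)^i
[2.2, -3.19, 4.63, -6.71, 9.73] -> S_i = 2.20*(-1.45)^i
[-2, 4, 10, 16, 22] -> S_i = -2 + 6*i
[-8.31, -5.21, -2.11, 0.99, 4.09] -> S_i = -8.31 + 3.10*i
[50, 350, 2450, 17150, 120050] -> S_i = 50*7^i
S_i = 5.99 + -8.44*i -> [5.99, -2.45, -10.89, -19.33, -27.77]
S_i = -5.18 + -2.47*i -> [-5.18, -7.65, -10.12, -12.59, -15.06]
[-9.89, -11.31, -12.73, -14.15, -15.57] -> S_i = -9.89 + -1.42*i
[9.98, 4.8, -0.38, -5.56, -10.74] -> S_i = 9.98 + -5.18*i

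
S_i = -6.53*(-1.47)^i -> [-6.53, 9.6, -14.11, 20.74, -30.49]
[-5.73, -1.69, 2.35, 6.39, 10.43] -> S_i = -5.73 + 4.04*i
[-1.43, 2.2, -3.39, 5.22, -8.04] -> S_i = -1.43*(-1.54)^i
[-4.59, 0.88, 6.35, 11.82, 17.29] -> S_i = -4.59 + 5.47*i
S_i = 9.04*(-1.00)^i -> [9.04, -9.04, 9.04, -9.04, 9.04]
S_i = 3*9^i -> [3, 27, 243, 2187, 19683]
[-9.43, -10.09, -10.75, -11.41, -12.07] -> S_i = -9.43 + -0.66*i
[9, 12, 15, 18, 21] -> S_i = 9 + 3*i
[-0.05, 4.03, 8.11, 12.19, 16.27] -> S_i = -0.05 + 4.08*i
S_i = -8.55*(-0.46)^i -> [-8.55, 3.93, -1.81, 0.83, -0.38]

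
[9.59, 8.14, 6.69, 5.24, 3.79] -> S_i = 9.59 + -1.45*i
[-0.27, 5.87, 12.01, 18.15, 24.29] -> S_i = -0.27 + 6.14*i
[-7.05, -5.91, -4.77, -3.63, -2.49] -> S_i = -7.05 + 1.14*i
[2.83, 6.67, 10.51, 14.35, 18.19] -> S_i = 2.83 + 3.84*i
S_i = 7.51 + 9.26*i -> [7.51, 16.77, 26.03, 35.29, 44.55]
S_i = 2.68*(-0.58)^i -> [2.68, -1.55, 0.9, -0.52, 0.3]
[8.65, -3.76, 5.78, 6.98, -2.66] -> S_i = Random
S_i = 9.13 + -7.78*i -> [9.13, 1.35, -6.43, -14.21, -21.99]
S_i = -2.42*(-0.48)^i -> [-2.42, 1.16, -0.56, 0.27, -0.13]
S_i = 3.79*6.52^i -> [3.79, 24.71, 161.11, 1050.47, 6849.04]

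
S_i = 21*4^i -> [21, 84, 336, 1344, 5376]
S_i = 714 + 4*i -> [714, 718, 722, 726, 730]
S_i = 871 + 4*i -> [871, 875, 879, 883, 887]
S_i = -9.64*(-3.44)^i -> [-9.64, 33.16, -114.08, 392.42, -1349.93]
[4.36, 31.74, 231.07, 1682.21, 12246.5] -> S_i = 4.36*7.28^i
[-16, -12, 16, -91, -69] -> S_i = Random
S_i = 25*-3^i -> [25, -75, 225, -675, 2025]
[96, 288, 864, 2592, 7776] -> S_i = 96*3^i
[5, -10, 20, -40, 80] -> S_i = 5*-2^i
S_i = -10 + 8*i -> [-10, -2, 6, 14, 22]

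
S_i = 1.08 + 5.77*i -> [1.08, 6.85, 12.62, 18.39, 24.16]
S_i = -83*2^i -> [-83, -166, -332, -664, -1328]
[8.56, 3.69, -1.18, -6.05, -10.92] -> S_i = 8.56 + -4.87*i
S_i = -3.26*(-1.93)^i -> [-3.26, 6.29, -12.14, 23.44, -45.23]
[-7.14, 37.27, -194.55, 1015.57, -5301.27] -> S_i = -7.14*(-5.22)^i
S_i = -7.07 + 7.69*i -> [-7.07, 0.62, 8.31, 16.0, 23.69]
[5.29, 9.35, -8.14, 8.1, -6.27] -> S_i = Random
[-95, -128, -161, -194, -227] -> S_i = -95 + -33*i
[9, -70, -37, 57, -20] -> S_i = Random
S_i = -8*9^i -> [-8, -72, -648, -5832, -52488]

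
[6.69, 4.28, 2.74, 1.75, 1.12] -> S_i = 6.69*0.64^i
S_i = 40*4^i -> [40, 160, 640, 2560, 10240]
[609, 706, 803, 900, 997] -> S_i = 609 + 97*i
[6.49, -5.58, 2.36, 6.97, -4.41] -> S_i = Random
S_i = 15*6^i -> [15, 90, 540, 3240, 19440]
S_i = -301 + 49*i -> [-301, -252, -203, -154, -105]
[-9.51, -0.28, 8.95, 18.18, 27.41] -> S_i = -9.51 + 9.23*i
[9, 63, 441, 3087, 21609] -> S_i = 9*7^i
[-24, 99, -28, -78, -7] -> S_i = Random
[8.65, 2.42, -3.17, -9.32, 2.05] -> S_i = Random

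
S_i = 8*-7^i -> [8, -56, 392, -2744, 19208]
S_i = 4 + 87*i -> [4, 91, 178, 265, 352]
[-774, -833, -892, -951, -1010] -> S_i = -774 + -59*i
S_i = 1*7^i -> [1, 7, 49, 343, 2401]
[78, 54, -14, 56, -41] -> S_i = Random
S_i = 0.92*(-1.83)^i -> [0.92, -1.68, 3.08, -5.64, 10.32]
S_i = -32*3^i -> [-32, -96, -288, -864, -2592]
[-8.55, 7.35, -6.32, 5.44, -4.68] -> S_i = -8.55*(-0.86)^i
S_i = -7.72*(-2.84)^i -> [-7.72, 21.92, -62.27, 176.84, -502.22]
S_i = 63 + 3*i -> [63, 66, 69, 72, 75]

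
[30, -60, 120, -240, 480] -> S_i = 30*-2^i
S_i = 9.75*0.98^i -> [9.75, 9.56, 9.36, 9.18, 8.99]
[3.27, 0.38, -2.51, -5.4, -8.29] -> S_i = 3.27 + -2.89*i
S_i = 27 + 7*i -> [27, 34, 41, 48, 55]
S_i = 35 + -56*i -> [35, -21, -77, -133, -189]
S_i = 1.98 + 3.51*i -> [1.98, 5.49, 9.0, 12.51, 16.02]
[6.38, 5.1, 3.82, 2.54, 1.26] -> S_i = 6.38 + -1.28*i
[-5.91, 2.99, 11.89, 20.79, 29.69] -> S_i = -5.91 + 8.90*i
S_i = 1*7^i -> [1, 7, 49, 343, 2401]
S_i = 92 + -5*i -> [92, 87, 82, 77, 72]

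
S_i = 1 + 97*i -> [1, 98, 195, 292, 389]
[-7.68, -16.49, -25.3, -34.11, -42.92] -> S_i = -7.68 + -8.81*i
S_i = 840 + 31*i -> [840, 871, 902, 933, 964]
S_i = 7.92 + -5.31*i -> [7.92, 2.61, -2.7, -8.01, -13.32]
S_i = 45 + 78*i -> [45, 123, 201, 279, 357]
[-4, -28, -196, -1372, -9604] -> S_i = -4*7^i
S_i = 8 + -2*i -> [8, 6, 4, 2, 0]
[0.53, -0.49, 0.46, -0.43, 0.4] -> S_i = 0.53*(-0.93)^i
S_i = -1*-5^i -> [-1, 5, -25, 125, -625]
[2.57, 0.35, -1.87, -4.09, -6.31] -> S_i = 2.57 + -2.22*i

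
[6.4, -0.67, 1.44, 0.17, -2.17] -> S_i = Random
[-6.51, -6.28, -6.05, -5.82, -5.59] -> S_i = -6.51 + 0.23*i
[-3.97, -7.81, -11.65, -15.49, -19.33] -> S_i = -3.97 + -3.84*i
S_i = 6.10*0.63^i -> [6.1, 3.84, 2.42, 1.53, 0.96]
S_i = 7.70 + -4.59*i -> [7.7, 3.11, -1.48, -6.07, -10.66]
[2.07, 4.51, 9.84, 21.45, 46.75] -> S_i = 2.07*2.18^i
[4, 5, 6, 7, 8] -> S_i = 4 + 1*i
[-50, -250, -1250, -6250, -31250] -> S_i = -50*5^i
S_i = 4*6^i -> [4, 24, 144, 864, 5184]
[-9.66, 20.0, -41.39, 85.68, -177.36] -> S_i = -9.66*(-2.07)^i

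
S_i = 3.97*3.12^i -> [3.97, 12.39, 38.65, 120.57, 376.19]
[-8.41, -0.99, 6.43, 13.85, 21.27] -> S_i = -8.41 + 7.42*i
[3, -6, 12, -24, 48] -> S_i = 3*-2^i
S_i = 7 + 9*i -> [7, 16, 25, 34, 43]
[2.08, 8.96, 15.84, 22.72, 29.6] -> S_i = 2.08 + 6.88*i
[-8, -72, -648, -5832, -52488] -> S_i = -8*9^i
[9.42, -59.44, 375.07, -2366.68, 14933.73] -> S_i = 9.42*(-6.31)^i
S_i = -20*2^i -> [-20, -40, -80, -160, -320]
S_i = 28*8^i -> [28, 224, 1792, 14336, 114688]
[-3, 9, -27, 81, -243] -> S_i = -3*-3^i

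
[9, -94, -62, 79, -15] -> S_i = Random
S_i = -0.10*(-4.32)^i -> [-0.1, 0.43, -1.87, 8.06, -34.83]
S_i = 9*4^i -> [9, 36, 144, 576, 2304]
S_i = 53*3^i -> [53, 159, 477, 1431, 4293]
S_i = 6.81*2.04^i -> [6.81, 13.89, 28.34, 57.81, 117.94]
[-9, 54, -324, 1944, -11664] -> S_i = -9*-6^i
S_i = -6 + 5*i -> [-6, -1, 4, 9, 14]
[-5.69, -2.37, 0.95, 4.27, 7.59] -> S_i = -5.69 + 3.32*i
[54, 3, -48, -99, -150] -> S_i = 54 + -51*i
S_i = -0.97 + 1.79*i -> [-0.97, 0.82, 2.61, 4.4, 6.19]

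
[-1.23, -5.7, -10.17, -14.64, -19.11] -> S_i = -1.23 + -4.47*i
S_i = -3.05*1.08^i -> [-3.05, -3.29, -3.56, -3.84, -4.15]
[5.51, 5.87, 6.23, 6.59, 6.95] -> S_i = 5.51 + 0.36*i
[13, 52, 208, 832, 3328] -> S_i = 13*4^i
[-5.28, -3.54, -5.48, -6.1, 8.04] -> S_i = Random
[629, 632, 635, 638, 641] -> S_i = 629 + 3*i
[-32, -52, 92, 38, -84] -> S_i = Random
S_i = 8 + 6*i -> [8, 14, 20, 26, 32]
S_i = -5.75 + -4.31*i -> [-5.75, -10.06, -14.37, -18.68, -22.99]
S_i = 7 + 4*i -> [7, 11, 15, 19, 23]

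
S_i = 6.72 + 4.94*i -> [6.72, 11.66, 16.6, 21.54, 26.48]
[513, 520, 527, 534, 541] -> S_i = 513 + 7*i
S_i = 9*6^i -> [9, 54, 324, 1944, 11664]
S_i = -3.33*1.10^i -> [-3.33, -3.66, -4.03, -4.43, -4.88]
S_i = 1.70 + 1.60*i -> [1.7, 3.3, 4.9, 6.5, 8.1]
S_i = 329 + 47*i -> [329, 376, 423, 470, 517]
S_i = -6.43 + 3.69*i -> [-6.43, -2.74, 0.95, 4.64, 8.33]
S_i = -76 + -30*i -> [-76, -106, -136, -166, -196]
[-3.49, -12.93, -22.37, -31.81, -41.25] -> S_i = -3.49 + -9.44*i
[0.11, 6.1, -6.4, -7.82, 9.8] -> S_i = Random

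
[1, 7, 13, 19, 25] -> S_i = 1 + 6*i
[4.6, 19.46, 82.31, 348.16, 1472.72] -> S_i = 4.60*4.23^i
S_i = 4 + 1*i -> [4, 5, 6, 7, 8]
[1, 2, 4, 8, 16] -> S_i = 1*2^i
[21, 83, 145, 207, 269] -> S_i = 21 + 62*i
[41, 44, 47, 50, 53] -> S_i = 41 + 3*i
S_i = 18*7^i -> [18, 126, 882, 6174, 43218]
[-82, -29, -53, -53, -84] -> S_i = Random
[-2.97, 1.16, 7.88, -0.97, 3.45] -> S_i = Random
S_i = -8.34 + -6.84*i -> [-8.34, -15.18, -22.02, -28.86, -35.7]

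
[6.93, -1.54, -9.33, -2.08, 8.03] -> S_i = Random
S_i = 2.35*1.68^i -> [2.35, 3.95, 6.63, 11.14, 18.72]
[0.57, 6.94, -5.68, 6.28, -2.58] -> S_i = Random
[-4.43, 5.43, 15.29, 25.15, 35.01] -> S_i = -4.43 + 9.86*i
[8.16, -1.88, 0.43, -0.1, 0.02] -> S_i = 8.16*(-0.23)^i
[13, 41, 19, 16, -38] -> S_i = Random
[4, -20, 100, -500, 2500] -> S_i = 4*-5^i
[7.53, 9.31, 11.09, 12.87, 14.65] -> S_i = 7.53 + 1.78*i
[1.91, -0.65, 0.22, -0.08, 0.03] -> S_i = 1.91*(-0.34)^i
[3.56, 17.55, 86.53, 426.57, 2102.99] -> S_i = 3.56*4.93^i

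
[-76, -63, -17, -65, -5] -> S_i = Random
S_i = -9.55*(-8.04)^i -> [-9.55, 76.78, -617.33, 4963.31, -39905.02]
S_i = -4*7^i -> [-4, -28, -196, -1372, -9604]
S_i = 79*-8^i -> [79, -632, 5056, -40448, 323584]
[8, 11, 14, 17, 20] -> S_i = 8 + 3*i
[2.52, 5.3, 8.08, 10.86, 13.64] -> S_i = 2.52 + 2.78*i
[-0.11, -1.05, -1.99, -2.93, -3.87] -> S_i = -0.11 + -0.94*i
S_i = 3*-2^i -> [3, -6, 12, -24, 48]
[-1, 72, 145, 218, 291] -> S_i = -1 + 73*i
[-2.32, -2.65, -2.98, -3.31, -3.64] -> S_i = -2.32 + -0.33*i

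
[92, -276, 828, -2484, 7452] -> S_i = 92*-3^i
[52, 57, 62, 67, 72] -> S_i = 52 + 5*i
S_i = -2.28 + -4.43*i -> [-2.28, -6.71, -11.14, -15.57, -20.0]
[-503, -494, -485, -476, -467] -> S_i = -503 + 9*i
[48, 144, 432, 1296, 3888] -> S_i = 48*3^i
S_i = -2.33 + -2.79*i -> [-2.33, -5.12, -7.91, -10.7, -13.49]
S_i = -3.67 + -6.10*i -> [-3.67, -9.77, -15.87, -21.97, -28.07]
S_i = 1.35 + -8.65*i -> [1.35, -7.3, -15.95, -24.6, -33.25]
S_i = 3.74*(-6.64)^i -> [3.74, -24.83, 164.9, -1094.9, 7270.16]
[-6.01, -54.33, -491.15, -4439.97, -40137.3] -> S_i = -6.01*9.04^i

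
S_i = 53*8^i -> [53, 424, 3392, 27136, 217088]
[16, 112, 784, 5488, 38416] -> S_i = 16*7^i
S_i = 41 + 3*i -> [41, 44, 47, 50, 53]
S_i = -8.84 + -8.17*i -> [-8.84, -17.01, -25.18, -33.35, -41.52]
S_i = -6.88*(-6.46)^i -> [-6.88, 44.44, -287.11, 1854.75, -11981.7]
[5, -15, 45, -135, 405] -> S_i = 5*-3^i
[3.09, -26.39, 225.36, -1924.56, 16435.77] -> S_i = 3.09*(-8.54)^i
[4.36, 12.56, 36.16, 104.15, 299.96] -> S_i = 4.36*2.88^i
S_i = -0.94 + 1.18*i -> [-0.94, 0.24, 1.42, 2.6, 3.78]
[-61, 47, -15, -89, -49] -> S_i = Random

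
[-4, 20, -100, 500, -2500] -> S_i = -4*-5^i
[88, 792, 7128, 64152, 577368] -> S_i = 88*9^i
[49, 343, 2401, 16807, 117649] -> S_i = 49*7^i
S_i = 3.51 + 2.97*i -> [3.51, 6.48, 9.45, 12.42, 15.39]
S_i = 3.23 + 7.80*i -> [3.23, 11.03, 18.83, 26.63, 34.43]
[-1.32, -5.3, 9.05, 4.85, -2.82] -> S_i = Random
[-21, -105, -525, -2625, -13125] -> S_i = -21*5^i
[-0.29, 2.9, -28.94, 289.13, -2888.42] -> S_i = -0.29*(-9.99)^i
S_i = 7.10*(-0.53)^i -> [7.1, -3.76, 1.99, -1.06, 0.56]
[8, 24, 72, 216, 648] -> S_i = 8*3^i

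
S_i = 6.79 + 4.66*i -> [6.79, 11.45, 16.11, 20.77, 25.43]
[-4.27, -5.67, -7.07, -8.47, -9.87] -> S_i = -4.27 + -1.40*i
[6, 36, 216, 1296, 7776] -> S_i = 6*6^i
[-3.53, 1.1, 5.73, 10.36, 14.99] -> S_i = -3.53 + 4.63*i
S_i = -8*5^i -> [-8, -40, -200, -1000, -5000]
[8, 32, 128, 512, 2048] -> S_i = 8*4^i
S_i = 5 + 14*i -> [5, 19, 33, 47, 61]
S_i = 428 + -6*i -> [428, 422, 416, 410, 404]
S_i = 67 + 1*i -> [67, 68, 69, 70, 71]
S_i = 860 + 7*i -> [860, 867, 874, 881, 888]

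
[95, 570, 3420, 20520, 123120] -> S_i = 95*6^i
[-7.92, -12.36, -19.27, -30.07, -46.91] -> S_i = -7.92*1.56^i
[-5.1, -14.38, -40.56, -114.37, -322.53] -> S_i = -5.10*2.82^i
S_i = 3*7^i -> [3, 21, 147, 1029, 7203]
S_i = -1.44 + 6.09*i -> [-1.44, 4.65, 10.74, 16.83, 22.92]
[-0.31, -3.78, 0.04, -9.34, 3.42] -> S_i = Random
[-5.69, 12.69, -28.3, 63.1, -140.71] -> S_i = -5.69*(-2.23)^i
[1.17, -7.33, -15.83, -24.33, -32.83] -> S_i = 1.17 + -8.50*i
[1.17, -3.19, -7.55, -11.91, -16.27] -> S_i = 1.17 + -4.36*i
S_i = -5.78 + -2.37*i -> [-5.78, -8.15, -10.52, -12.89, -15.26]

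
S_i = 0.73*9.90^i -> [0.73, 7.23, 71.55, 708.32, 7012.35]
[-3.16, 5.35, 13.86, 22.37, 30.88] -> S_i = -3.16 + 8.51*i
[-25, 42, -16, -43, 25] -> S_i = Random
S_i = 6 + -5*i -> [6, 1, -4, -9, -14]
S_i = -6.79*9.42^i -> [-6.79, -63.96, -602.52, -5675.74, -53465.47]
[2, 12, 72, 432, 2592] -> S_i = 2*6^i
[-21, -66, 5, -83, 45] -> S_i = Random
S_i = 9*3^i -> [9, 27, 81, 243, 729]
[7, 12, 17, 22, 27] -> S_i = 7 + 5*i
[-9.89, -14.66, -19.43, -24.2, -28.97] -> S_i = -9.89 + -4.77*i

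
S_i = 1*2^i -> [1, 2, 4, 8, 16]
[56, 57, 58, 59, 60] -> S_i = 56 + 1*i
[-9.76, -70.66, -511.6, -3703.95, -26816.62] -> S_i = -9.76*7.24^i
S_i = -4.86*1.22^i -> [-4.86, -5.93, -7.23, -8.83, -10.77]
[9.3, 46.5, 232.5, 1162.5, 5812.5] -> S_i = 9.30*5.00^i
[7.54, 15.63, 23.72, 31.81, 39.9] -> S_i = 7.54 + 8.09*i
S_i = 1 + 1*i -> [1, 2, 3, 4, 5]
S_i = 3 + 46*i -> [3, 49, 95, 141, 187]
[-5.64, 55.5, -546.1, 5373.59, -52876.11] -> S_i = -5.64*(-9.84)^i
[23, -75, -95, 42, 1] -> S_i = Random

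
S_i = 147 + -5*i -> [147, 142, 137, 132, 127]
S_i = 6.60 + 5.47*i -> [6.6, 12.07, 17.54, 23.01, 28.48]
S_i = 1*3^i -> [1, 3, 9, 27, 81]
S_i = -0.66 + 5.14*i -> [-0.66, 4.48, 9.62, 14.76, 19.9]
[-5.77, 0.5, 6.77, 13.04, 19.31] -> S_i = -5.77 + 6.27*i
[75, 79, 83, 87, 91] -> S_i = 75 + 4*i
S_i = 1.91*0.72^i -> [1.91, 1.38, 0.99, 0.71, 0.51]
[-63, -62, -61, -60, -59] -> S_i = -63 + 1*i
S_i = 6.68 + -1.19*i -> [6.68, 5.49, 4.3, 3.11, 1.92]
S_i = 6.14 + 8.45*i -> [6.14, 14.59, 23.04, 31.49, 39.94]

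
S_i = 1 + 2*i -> [1, 3, 5, 7, 9]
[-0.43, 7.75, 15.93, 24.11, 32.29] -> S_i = -0.43 + 8.18*i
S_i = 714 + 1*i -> [714, 715, 716, 717, 718]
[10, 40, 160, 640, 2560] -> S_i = 10*4^i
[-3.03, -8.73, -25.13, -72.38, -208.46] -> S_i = -3.03*2.88^i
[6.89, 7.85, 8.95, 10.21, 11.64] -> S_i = 6.89*1.14^i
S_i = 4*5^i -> [4, 20, 100, 500, 2500]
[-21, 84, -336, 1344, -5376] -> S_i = -21*-4^i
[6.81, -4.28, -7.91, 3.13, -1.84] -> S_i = Random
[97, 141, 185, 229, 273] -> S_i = 97 + 44*i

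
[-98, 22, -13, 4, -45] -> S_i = Random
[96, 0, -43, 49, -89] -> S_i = Random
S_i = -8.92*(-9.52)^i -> [-8.92, 84.92, -808.42, 7696.19, -73267.72]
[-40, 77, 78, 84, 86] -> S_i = Random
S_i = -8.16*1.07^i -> [-8.16, -8.73, -9.34, -10.0, -10.7]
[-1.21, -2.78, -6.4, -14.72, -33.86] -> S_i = -1.21*2.30^i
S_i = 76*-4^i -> [76, -304, 1216, -4864, 19456]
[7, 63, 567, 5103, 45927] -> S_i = 7*9^i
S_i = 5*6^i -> [5, 30, 180, 1080, 6480]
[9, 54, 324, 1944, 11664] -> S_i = 9*6^i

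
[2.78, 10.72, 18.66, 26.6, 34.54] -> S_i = 2.78 + 7.94*i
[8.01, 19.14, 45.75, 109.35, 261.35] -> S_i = 8.01*2.39^i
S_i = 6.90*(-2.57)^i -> [6.9, -17.73, 45.57, -117.12, 301.01]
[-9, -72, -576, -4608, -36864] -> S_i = -9*8^i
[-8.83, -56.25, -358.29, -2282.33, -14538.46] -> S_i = -8.83*6.37^i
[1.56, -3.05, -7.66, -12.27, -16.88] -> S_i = 1.56 + -4.61*i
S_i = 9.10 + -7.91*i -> [9.1, 1.19, -6.72, -14.63, -22.54]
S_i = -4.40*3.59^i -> [-4.4, -15.8, -56.71, -203.58, -730.85]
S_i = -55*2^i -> [-55, -110, -220, -440, -880]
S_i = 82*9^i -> [82, 738, 6642, 59778, 538002]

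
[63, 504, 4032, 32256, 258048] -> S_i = 63*8^i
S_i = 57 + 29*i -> [57, 86, 115, 144, 173]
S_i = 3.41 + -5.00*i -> [3.41, -1.59, -6.59, -11.59, -16.59]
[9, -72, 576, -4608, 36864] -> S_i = 9*-8^i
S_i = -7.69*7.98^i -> [-7.69, -61.37, -489.7, -3907.82, -31184.44]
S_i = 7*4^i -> [7, 28, 112, 448, 1792]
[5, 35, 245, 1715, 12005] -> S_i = 5*7^i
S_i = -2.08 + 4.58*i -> [-2.08, 2.5, 7.08, 11.66, 16.24]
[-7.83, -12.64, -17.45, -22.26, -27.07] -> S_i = -7.83 + -4.81*i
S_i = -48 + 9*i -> [-48, -39, -30, -21, -12]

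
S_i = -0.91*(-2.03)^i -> [-0.91, 1.85, -3.75, 7.61, -15.45]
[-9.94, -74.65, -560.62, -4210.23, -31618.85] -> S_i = -9.94*7.51^i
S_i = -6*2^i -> [-6, -12, -24, -48, -96]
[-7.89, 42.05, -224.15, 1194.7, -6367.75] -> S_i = -7.89*(-5.33)^i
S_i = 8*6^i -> [8, 48, 288, 1728, 10368]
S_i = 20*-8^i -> [20, -160, 1280, -10240, 81920]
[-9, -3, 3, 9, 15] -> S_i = -9 + 6*i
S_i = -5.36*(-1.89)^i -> [-5.36, 10.13, -19.15, 36.19, -68.39]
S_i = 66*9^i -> [66, 594, 5346, 48114, 433026]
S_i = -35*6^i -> [-35, -210, -1260, -7560, -45360]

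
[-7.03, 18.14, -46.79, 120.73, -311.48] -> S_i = -7.03*(-2.58)^i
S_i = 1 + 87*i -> [1, 88, 175, 262, 349]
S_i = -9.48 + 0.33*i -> [-9.48, -9.15, -8.82, -8.49, -8.16]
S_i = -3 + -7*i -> [-3, -10, -17, -24, -31]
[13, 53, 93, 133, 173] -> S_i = 13 + 40*i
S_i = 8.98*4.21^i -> [8.98, 37.81, 159.16, 670.07, 2821.01]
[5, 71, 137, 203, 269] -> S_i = 5 + 66*i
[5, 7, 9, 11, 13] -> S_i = 5 + 2*i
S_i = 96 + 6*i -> [96, 102, 108, 114, 120]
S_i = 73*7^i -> [73, 511, 3577, 25039, 175273]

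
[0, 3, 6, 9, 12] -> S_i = 0 + 3*i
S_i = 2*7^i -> [2, 14, 98, 686, 4802]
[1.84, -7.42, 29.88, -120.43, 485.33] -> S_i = 1.84*(-4.03)^i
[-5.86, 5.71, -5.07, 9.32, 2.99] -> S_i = Random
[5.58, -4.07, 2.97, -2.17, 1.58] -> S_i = 5.58*(-0.73)^i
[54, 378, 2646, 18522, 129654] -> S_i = 54*7^i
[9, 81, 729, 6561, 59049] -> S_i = 9*9^i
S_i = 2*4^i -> [2, 8, 32, 128, 512]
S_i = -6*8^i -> [-6, -48, -384, -3072, -24576]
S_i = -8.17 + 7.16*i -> [-8.17, -1.01, 6.15, 13.31, 20.47]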